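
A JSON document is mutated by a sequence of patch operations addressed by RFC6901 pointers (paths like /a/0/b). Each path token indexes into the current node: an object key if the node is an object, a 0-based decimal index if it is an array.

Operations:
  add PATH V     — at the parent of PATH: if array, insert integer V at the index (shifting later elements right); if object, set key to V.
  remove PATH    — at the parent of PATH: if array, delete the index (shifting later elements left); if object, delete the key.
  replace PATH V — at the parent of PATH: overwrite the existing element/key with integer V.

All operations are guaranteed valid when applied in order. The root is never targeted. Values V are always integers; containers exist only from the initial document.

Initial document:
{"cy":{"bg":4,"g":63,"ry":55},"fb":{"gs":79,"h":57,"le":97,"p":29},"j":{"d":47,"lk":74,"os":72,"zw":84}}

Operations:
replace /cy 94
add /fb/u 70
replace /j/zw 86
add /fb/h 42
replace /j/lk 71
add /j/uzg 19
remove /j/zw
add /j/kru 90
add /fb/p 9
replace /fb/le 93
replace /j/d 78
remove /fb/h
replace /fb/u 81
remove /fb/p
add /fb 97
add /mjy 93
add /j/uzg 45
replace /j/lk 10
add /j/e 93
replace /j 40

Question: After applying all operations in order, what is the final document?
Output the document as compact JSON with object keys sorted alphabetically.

Answer: {"cy":94,"fb":97,"j":40,"mjy":93}

Derivation:
After op 1 (replace /cy 94): {"cy":94,"fb":{"gs":79,"h":57,"le":97,"p":29},"j":{"d":47,"lk":74,"os":72,"zw":84}}
After op 2 (add /fb/u 70): {"cy":94,"fb":{"gs":79,"h":57,"le":97,"p":29,"u":70},"j":{"d":47,"lk":74,"os":72,"zw":84}}
After op 3 (replace /j/zw 86): {"cy":94,"fb":{"gs":79,"h":57,"le":97,"p":29,"u":70},"j":{"d":47,"lk":74,"os":72,"zw":86}}
After op 4 (add /fb/h 42): {"cy":94,"fb":{"gs":79,"h":42,"le":97,"p":29,"u":70},"j":{"d":47,"lk":74,"os":72,"zw":86}}
After op 5 (replace /j/lk 71): {"cy":94,"fb":{"gs":79,"h":42,"le":97,"p":29,"u":70},"j":{"d":47,"lk":71,"os":72,"zw":86}}
After op 6 (add /j/uzg 19): {"cy":94,"fb":{"gs":79,"h":42,"le":97,"p":29,"u":70},"j":{"d":47,"lk":71,"os":72,"uzg":19,"zw":86}}
After op 7 (remove /j/zw): {"cy":94,"fb":{"gs":79,"h":42,"le":97,"p":29,"u":70},"j":{"d":47,"lk":71,"os":72,"uzg":19}}
After op 8 (add /j/kru 90): {"cy":94,"fb":{"gs":79,"h":42,"le":97,"p":29,"u":70},"j":{"d":47,"kru":90,"lk":71,"os":72,"uzg":19}}
After op 9 (add /fb/p 9): {"cy":94,"fb":{"gs":79,"h":42,"le":97,"p":9,"u":70},"j":{"d":47,"kru":90,"lk":71,"os":72,"uzg":19}}
After op 10 (replace /fb/le 93): {"cy":94,"fb":{"gs":79,"h":42,"le":93,"p":9,"u":70},"j":{"d":47,"kru":90,"lk":71,"os":72,"uzg":19}}
After op 11 (replace /j/d 78): {"cy":94,"fb":{"gs":79,"h":42,"le":93,"p":9,"u":70},"j":{"d":78,"kru":90,"lk":71,"os":72,"uzg":19}}
After op 12 (remove /fb/h): {"cy":94,"fb":{"gs":79,"le":93,"p":9,"u":70},"j":{"d":78,"kru":90,"lk":71,"os":72,"uzg":19}}
After op 13 (replace /fb/u 81): {"cy":94,"fb":{"gs":79,"le":93,"p":9,"u":81},"j":{"d":78,"kru":90,"lk":71,"os":72,"uzg":19}}
After op 14 (remove /fb/p): {"cy":94,"fb":{"gs":79,"le":93,"u":81},"j":{"d":78,"kru":90,"lk":71,"os":72,"uzg":19}}
After op 15 (add /fb 97): {"cy":94,"fb":97,"j":{"d":78,"kru":90,"lk":71,"os":72,"uzg":19}}
After op 16 (add /mjy 93): {"cy":94,"fb":97,"j":{"d":78,"kru":90,"lk":71,"os":72,"uzg":19},"mjy":93}
After op 17 (add /j/uzg 45): {"cy":94,"fb":97,"j":{"d":78,"kru":90,"lk":71,"os":72,"uzg":45},"mjy":93}
After op 18 (replace /j/lk 10): {"cy":94,"fb":97,"j":{"d":78,"kru":90,"lk":10,"os":72,"uzg":45},"mjy":93}
After op 19 (add /j/e 93): {"cy":94,"fb":97,"j":{"d":78,"e":93,"kru":90,"lk":10,"os":72,"uzg":45},"mjy":93}
After op 20 (replace /j 40): {"cy":94,"fb":97,"j":40,"mjy":93}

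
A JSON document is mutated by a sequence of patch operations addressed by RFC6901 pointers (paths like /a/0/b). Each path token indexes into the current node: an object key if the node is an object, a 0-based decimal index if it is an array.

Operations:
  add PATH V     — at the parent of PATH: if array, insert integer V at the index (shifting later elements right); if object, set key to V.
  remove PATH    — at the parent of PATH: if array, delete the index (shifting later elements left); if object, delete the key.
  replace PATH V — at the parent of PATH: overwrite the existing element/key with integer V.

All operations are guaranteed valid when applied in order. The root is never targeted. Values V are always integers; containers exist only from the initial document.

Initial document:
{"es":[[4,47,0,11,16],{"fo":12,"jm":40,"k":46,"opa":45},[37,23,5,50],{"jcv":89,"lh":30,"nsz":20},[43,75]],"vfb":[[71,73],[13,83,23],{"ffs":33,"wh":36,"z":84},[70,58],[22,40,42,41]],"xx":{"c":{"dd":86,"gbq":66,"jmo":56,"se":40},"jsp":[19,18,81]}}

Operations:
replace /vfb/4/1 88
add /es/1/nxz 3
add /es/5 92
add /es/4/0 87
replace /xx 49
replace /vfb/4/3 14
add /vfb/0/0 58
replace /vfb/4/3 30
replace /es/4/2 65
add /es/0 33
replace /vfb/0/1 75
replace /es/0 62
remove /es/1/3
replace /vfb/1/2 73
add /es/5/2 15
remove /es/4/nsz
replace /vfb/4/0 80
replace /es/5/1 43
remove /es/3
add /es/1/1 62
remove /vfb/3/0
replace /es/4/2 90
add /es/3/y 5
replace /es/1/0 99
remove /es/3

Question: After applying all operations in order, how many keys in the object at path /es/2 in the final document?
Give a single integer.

Answer: 5

Derivation:
After op 1 (replace /vfb/4/1 88): {"es":[[4,47,0,11,16],{"fo":12,"jm":40,"k":46,"opa":45},[37,23,5,50],{"jcv":89,"lh":30,"nsz":20},[43,75]],"vfb":[[71,73],[13,83,23],{"ffs":33,"wh":36,"z":84},[70,58],[22,88,42,41]],"xx":{"c":{"dd":86,"gbq":66,"jmo":56,"se":40},"jsp":[19,18,81]}}
After op 2 (add /es/1/nxz 3): {"es":[[4,47,0,11,16],{"fo":12,"jm":40,"k":46,"nxz":3,"opa":45},[37,23,5,50],{"jcv":89,"lh":30,"nsz":20},[43,75]],"vfb":[[71,73],[13,83,23],{"ffs":33,"wh":36,"z":84},[70,58],[22,88,42,41]],"xx":{"c":{"dd":86,"gbq":66,"jmo":56,"se":40},"jsp":[19,18,81]}}
After op 3 (add /es/5 92): {"es":[[4,47,0,11,16],{"fo":12,"jm":40,"k":46,"nxz":3,"opa":45},[37,23,5,50],{"jcv":89,"lh":30,"nsz":20},[43,75],92],"vfb":[[71,73],[13,83,23],{"ffs":33,"wh":36,"z":84},[70,58],[22,88,42,41]],"xx":{"c":{"dd":86,"gbq":66,"jmo":56,"se":40},"jsp":[19,18,81]}}
After op 4 (add /es/4/0 87): {"es":[[4,47,0,11,16],{"fo":12,"jm":40,"k":46,"nxz":3,"opa":45},[37,23,5,50],{"jcv":89,"lh":30,"nsz":20},[87,43,75],92],"vfb":[[71,73],[13,83,23],{"ffs":33,"wh":36,"z":84},[70,58],[22,88,42,41]],"xx":{"c":{"dd":86,"gbq":66,"jmo":56,"se":40},"jsp":[19,18,81]}}
After op 5 (replace /xx 49): {"es":[[4,47,0,11,16],{"fo":12,"jm":40,"k":46,"nxz":3,"opa":45},[37,23,5,50],{"jcv":89,"lh":30,"nsz":20},[87,43,75],92],"vfb":[[71,73],[13,83,23],{"ffs":33,"wh":36,"z":84},[70,58],[22,88,42,41]],"xx":49}
After op 6 (replace /vfb/4/3 14): {"es":[[4,47,0,11,16],{"fo":12,"jm":40,"k":46,"nxz":3,"opa":45},[37,23,5,50],{"jcv":89,"lh":30,"nsz":20},[87,43,75],92],"vfb":[[71,73],[13,83,23],{"ffs":33,"wh":36,"z":84},[70,58],[22,88,42,14]],"xx":49}
After op 7 (add /vfb/0/0 58): {"es":[[4,47,0,11,16],{"fo":12,"jm":40,"k":46,"nxz":3,"opa":45},[37,23,5,50],{"jcv":89,"lh":30,"nsz":20},[87,43,75],92],"vfb":[[58,71,73],[13,83,23],{"ffs":33,"wh":36,"z":84},[70,58],[22,88,42,14]],"xx":49}
After op 8 (replace /vfb/4/3 30): {"es":[[4,47,0,11,16],{"fo":12,"jm":40,"k":46,"nxz":3,"opa":45},[37,23,5,50],{"jcv":89,"lh":30,"nsz":20},[87,43,75],92],"vfb":[[58,71,73],[13,83,23],{"ffs":33,"wh":36,"z":84},[70,58],[22,88,42,30]],"xx":49}
After op 9 (replace /es/4/2 65): {"es":[[4,47,0,11,16],{"fo":12,"jm":40,"k":46,"nxz":3,"opa":45},[37,23,5,50],{"jcv":89,"lh":30,"nsz":20},[87,43,65],92],"vfb":[[58,71,73],[13,83,23],{"ffs":33,"wh":36,"z":84},[70,58],[22,88,42,30]],"xx":49}
After op 10 (add /es/0 33): {"es":[33,[4,47,0,11,16],{"fo":12,"jm":40,"k":46,"nxz":3,"opa":45},[37,23,5,50],{"jcv":89,"lh":30,"nsz":20},[87,43,65],92],"vfb":[[58,71,73],[13,83,23],{"ffs":33,"wh":36,"z":84},[70,58],[22,88,42,30]],"xx":49}
After op 11 (replace /vfb/0/1 75): {"es":[33,[4,47,0,11,16],{"fo":12,"jm":40,"k":46,"nxz":3,"opa":45},[37,23,5,50],{"jcv":89,"lh":30,"nsz":20},[87,43,65],92],"vfb":[[58,75,73],[13,83,23],{"ffs":33,"wh":36,"z":84},[70,58],[22,88,42,30]],"xx":49}
After op 12 (replace /es/0 62): {"es":[62,[4,47,0,11,16],{"fo":12,"jm":40,"k":46,"nxz":3,"opa":45},[37,23,5,50],{"jcv":89,"lh":30,"nsz":20},[87,43,65],92],"vfb":[[58,75,73],[13,83,23],{"ffs":33,"wh":36,"z":84},[70,58],[22,88,42,30]],"xx":49}
After op 13 (remove /es/1/3): {"es":[62,[4,47,0,16],{"fo":12,"jm":40,"k":46,"nxz":3,"opa":45},[37,23,5,50],{"jcv":89,"lh":30,"nsz":20},[87,43,65],92],"vfb":[[58,75,73],[13,83,23],{"ffs":33,"wh":36,"z":84},[70,58],[22,88,42,30]],"xx":49}
After op 14 (replace /vfb/1/2 73): {"es":[62,[4,47,0,16],{"fo":12,"jm":40,"k":46,"nxz":3,"opa":45},[37,23,5,50],{"jcv":89,"lh":30,"nsz":20},[87,43,65],92],"vfb":[[58,75,73],[13,83,73],{"ffs":33,"wh":36,"z":84},[70,58],[22,88,42,30]],"xx":49}
After op 15 (add /es/5/2 15): {"es":[62,[4,47,0,16],{"fo":12,"jm":40,"k":46,"nxz":3,"opa":45},[37,23,5,50],{"jcv":89,"lh":30,"nsz":20},[87,43,15,65],92],"vfb":[[58,75,73],[13,83,73],{"ffs":33,"wh":36,"z":84},[70,58],[22,88,42,30]],"xx":49}
After op 16 (remove /es/4/nsz): {"es":[62,[4,47,0,16],{"fo":12,"jm":40,"k":46,"nxz":3,"opa":45},[37,23,5,50],{"jcv":89,"lh":30},[87,43,15,65],92],"vfb":[[58,75,73],[13,83,73],{"ffs":33,"wh":36,"z":84},[70,58],[22,88,42,30]],"xx":49}
After op 17 (replace /vfb/4/0 80): {"es":[62,[4,47,0,16],{"fo":12,"jm":40,"k":46,"nxz":3,"opa":45},[37,23,5,50],{"jcv":89,"lh":30},[87,43,15,65],92],"vfb":[[58,75,73],[13,83,73],{"ffs":33,"wh":36,"z":84},[70,58],[80,88,42,30]],"xx":49}
After op 18 (replace /es/5/1 43): {"es":[62,[4,47,0,16],{"fo":12,"jm":40,"k":46,"nxz":3,"opa":45},[37,23,5,50],{"jcv":89,"lh":30},[87,43,15,65],92],"vfb":[[58,75,73],[13,83,73],{"ffs":33,"wh":36,"z":84},[70,58],[80,88,42,30]],"xx":49}
After op 19 (remove /es/3): {"es":[62,[4,47,0,16],{"fo":12,"jm":40,"k":46,"nxz":3,"opa":45},{"jcv":89,"lh":30},[87,43,15,65],92],"vfb":[[58,75,73],[13,83,73],{"ffs":33,"wh":36,"z":84},[70,58],[80,88,42,30]],"xx":49}
After op 20 (add /es/1/1 62): {"es":[62,[4,62,47,0,16],{"fo":12,"jm":40,"k":46,"nxz":3,"opa":45},{"jcv":89,"lh":30},[87,43,15,65],92],"vfb":[[58,75,73],[13,83,73],{"ffs":33,"wh":36,"z":84},[70,58],[80,88,42,30]],"xx":49}
After op 21 (remove /vfb/3/0): {"es":[62,[4,62,47,0,16],{"fo":12,"jm":40,"k":46,"nxz":3,"opa":45},{"jcv":89,"lh":30},[87,43,15,65],92],"vfb":[[58,75,73],[13,83,73],{"ffs":33,"wh":36,"z":84},[58],[80,88,42,30]],"xx":49}
After op 22 (replace /es/4/2 90): {"es":[62,[4,62,47,0,16],{"fo":12,"jm":40,"k":46,"nxz":3,"opa":45},{"jcv":89,"lh":30},[87,43,90,65],92],"vfb":[[58,75,73],[13,83,73],{"ffs":33,"wh":36,"z":84},[58],[80,88,42,30]],"xx":49}
After op 23 (add /es/3/y 5): {"es":[62,[4,62,47,0,16],{"fo":12,"jm":40,"k":46,"nxz":3,"opa":45},{"jcv":89,"lh":30,"y":5},[87,43,90,65],92],"vfb":[[58,75,73],[13,83,73],{"ffs":33,"wh":36,"z":84},[58],[80,88,42,30]],"xx":49}
After op 24 (replace /es/1/0 99): {"es":[62,[99,62,47,0,16],{"fo":12,"jm":40,"k":46,"nxz":3,"opa":45},{"jcv":89,"lh":30,"y":5},[87,43,90,65],92],"vfb":[[58,75,73],[13,83,73],{"ffs":33,"wh":36,"z":84},[58],[80,88,42,30]],"xx":49}
After op 25 (remove /es/3): {"es":[62,[99,62,47,0,16],{"fo":12,"jm":40,"k":46,"nxz":3,"opa":45},[87,43,90,65],92],"vfb":[[58,75,73],[13,83,73],{"ffs":33,"wh":36,"z":84},[58],[80,88,42,30]],"xx":49}
Size at path /es/2: 5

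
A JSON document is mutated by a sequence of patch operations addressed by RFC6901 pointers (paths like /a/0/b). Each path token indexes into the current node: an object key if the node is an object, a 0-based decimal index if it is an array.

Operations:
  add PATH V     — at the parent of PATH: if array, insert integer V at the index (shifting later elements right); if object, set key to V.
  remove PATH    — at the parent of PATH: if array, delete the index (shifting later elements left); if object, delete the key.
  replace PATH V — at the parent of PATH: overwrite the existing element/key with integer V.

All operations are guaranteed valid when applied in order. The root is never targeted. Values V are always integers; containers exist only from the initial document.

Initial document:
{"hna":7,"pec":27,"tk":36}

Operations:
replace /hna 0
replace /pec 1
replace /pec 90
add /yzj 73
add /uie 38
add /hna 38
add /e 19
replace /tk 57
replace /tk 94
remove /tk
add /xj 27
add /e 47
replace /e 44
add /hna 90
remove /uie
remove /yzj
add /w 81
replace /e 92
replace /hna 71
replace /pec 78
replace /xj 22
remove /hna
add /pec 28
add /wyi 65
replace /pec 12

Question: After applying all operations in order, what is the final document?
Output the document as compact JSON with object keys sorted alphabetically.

Answer: {"e":92,"pec":12,"w":81,"wyi":65,"xj":22}

Derivation:
After op 1 (replace /hna 0): {"hna":0,"pec":27,"tk":36}
After op 2 (replace /pec 1): {"hna":0,"pec":1,"tk":36}
After op 3 (replace /pec 90): {"hna":0,"pec":90,"tk":36}
After op 4 (add /yzj 73): {"hna":0,"pec":90,"tk":36,"yzj":73}
After op 5 (add /uie 38): {"hna":0,"pec":90,"tk":36,"uie":38,"yzj":73}
After op 6 (add /hna 38): {"hna":38,"pec":90,"tk":36,"uie":38,"yzj":73}
After op 7 (add /e 19): {"e":19,"hna":38,"pec":90,"tk":36,"uie":38,"yzj":73}
After op 8 (replace /tk 57): {"e":19,"hna":38,"pec":90,"tk":57,"uie":38,"yzj":73}
After op 9 (replace /tk 94): {"e":19,"hna":38,"pec":90,"tk":94,"uie":38,"yzj":73}
After op 10 (remove /tk): {"e":19,"hna":38,"pec":90,"uie":38,"yzj":73}
After op 11 (add /xj 27): {"e":19,"hna":38,"pec":90,"uie":38,"xj":27,"yzj":73}
After op 12 (add /e 47): {"e":47,"hna":38,"pec":90,"uie":38,"xj":27,"yzj":73}
After op 13 (replace /e 44): {"e":44,"hna":38,"pec":90,"uie":38,"xj":27,"yzj":73}
After op 14 (add /hna 90): {"e":44,"hna":90,"pec":90,"uie":38,"xj":27,"yzj":73}
After op 15 (remove /uie): {"e":44,"hna":90,"pec":90,"xj":27,"yzj":73}
After op 16 (remove /yzj): {"e":44,"hna":90,"pec":90,"xj":27}
After op 17 (add /w 81): {"e":44,"hna":90,"pec":90,"w":81,"xj":27}
After op 18 (replace /e 92): {"e":92,"hna":90,"pec":90,"w":81,"xj":27}
After op 19 (replace /hna 71): {"e":92,"hna":71,"pec":90,"w":81,"xj":27}
After op 20 (replace /pec 78): {"e":92,"hna":71,"pec":78,"w":81,"xj":27}
After op 21 (replace /xj 22): {"e":92,"hna":71,"pec":78,"w":81,"xj":22}
After op 22 (remove /hna): {"e":92,"pec":78,"w":81,"xj":22}
After op 23 (add /pec 28): {"e":92,"pec":28,"w":81,"xj":22}
After op 24 (add /wyi 65): {"e":92,"pec":28,"w":81,"wyi":65,"xj":22}
After op 25 (replace /pec 12): {"e":92,"pec":12,"w":81,"wyi":65,"xj":22}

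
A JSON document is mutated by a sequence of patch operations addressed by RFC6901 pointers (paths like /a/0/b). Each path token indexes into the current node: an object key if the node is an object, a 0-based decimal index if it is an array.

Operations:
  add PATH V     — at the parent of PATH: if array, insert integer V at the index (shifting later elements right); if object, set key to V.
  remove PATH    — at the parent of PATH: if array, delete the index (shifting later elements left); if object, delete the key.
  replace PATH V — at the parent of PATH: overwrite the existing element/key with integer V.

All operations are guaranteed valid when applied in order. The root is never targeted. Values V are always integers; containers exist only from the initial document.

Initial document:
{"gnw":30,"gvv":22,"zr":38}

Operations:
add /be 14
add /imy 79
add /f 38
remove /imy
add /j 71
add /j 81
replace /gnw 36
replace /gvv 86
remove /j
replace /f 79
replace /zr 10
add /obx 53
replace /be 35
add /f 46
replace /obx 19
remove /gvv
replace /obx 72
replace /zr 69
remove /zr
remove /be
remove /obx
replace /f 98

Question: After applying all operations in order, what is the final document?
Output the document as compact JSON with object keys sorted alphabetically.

After op 1 (add /be 14): {"be":14,"gnw":30,"gvv":22,"zr":38}
After op 2 (add /imy 79): {"be":14,"gnw":30,"gvv":22,"imy":79,"zr":38}
After op 3 (add /f 38): {"be":14,"f":38,"gnw":30,"gvv":22,"imy":79,"zr":38}
After op 4 (remove /imy): {"be":14,"f":38,"gnw":30,"gvv":22,"zr":38}
After op 5 (add /j 71): {"be":14,"f":38,"gnw":30,"gvv":22,"j":71,"zr":38}
After op 6 (add /j 81): {"be":14,"f":38,"gnw":30,"gvv":22,"j":81,"zr":38}
After op 7 (replace /gnw 36): {"be":14,"f":38,"gnw":36,"gvv":22,"j":81,"zr":38}
After op 8 (replace /gvv 86): {"be":14,"f":38,"gnw":36,"gvv":86,"j":81,"zr":38}
After op 9 (remove /j): {"be":14,"f":38,"gnw":36,"gvv":86,"zr":38}
After op 10 (replace /f 79): {"be":14,"f":79,"gnw":36,"gvv":86,"zr":38}
After op 11 (replace /zr 10): {"be":14,"f":79,"gnw":36,"gvv":86,"zr":10}
After op 12 (add /obx 53): {"be":14,"f":79,"gnw":36,"gvv":86,"obx":53,"zr":10}
After op 13 (replace /be 35): {"be":35,"f":79,"gnw":36,"gvv":86,"obx":53,"zr":10}
After op 14 (add /f 46): {"be":35,"f":46,"gnw":36,"gvv":86,"obx":53,"zr":10}
After op 15 (replace /obx 19): {"be":35,"f":46,"gnw":36,"gvv":86,"obx":19,"zr":10}
After op 16 (remove /gvv): {"be":35,"f":46,"gnw":36,"obx":19,"zr":10}
After op 17 (replace /obx 72): {"be":35,"f":46,"gnw":36,"obx":72,"zr":10}
After op 18 (replace /zr 69): {"be":35,"f":46,"gnw":36,"obx":72,"zr":69}
After op 19 (remove /zr): {"be":35,"f":46,"gnw":36,"obx":72}
After op 20 (remove /be): {"f":46,"gnw":36,"obx":72}
After op 21 (remove /obx): {"f":46,"gnw":36}
After op 22 (replace /f 98): {"f":98,"gnw":36}

Answer: {"f":98,"gnw":36}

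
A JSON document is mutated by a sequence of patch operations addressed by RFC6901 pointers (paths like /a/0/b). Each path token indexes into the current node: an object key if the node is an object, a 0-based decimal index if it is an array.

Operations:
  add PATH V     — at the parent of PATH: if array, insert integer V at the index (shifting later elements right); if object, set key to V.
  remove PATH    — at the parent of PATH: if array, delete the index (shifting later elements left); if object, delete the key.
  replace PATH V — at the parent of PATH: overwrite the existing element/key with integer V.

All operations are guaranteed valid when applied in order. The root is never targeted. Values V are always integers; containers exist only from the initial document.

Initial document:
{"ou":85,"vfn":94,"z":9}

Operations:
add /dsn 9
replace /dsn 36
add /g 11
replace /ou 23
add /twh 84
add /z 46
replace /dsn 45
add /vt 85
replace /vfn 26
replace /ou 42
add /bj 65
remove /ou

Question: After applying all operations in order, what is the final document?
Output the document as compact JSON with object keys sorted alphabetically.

After op 1 (add /dsn 9): {"dsn":9,"ou":85,"vfn":94,"z":9}
After op 2 (replace /dsn 36): {"dsn":36,"ou":85,"vfn":94,"z":9}
After op 3 (add /g 11): {"dsn":36,"g":11,"ou":85,"vfn":94,"z":9}
After op 4 (replace /ou 23): {"dsn":36,"g":11,"ou":23,"vfn":94,"z":9}
After op 5 (add /twh 84): {"dsn":36,"g":11,"ou":23,"twh":84,"vfn":94,"z":9}
After op 6 (add /z 46): {"dsn":36,"g":11,"ou":23,"twh":84,"vfn":94,"z":46}
After op 7 (replace /dsn 45): {"dsn":45,"g":11,"ou":23,"twh":84,"vfn":94,"z":46}
After op 8 (add /vt 85): {"dsn":45,"g":11,"ou":23,"twh":84,"vfn":94,"vt":85,"z":46}
After op 9 (replace /vfn 26): {"dsn":45,"g":11,"ou":23,"twh":84,"vfn":26,"vt":85,"z":46}
After op 10 (replace /ou 42): {"dsn":45,"g":11,"ou":42,"twh":84,"vfn":26,"vt":85,"z":46}
After op 11 (add /bj 65): {"bj":65,"dsn":45,"g":11,"ou":42,"twh":84,"vfn":26,"vt":85,"z":46}
After op 12 (remove /ou): {"bj":65,"dsn":45,"g":11,"twh":84,"vfn":26,"vt":85,"z":46}

Answer: {"bj":65,"dsn":45,"g":11,"twh":84,"vfn":26,"vt":85,"z":46}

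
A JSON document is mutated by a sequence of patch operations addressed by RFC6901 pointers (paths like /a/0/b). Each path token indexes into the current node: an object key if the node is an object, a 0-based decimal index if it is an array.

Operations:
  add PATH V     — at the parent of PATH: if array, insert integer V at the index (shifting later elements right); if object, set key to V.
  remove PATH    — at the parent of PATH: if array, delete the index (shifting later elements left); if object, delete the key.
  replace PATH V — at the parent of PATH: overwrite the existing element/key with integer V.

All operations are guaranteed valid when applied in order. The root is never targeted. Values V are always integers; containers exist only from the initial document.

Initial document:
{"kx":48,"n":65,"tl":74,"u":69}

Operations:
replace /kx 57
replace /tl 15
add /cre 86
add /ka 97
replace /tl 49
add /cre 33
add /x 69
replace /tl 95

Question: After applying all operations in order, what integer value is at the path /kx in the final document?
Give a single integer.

Answer: 57

Derivation:
After op 1 (replace /kx 57): {"kx":57,"n":65,"tl":74,"u":69}
After op 2 (replace /tl 15): {"kx":57,"n":65,"tl":15,"u":69}
After op 3 (add /cre 86): {"cre":86,"kx":57,"n":65,"tl":15,"u":69}
After op 4 (add /ka 97): {"cre":86,"ka":97,"kx":57,"n":65,"tl":15,"u":69}
After op 5 (replace /tl 49): {"cre":86,"ka":97,"kx":57,"n":65,"tl":49,"u":69}
After op 6 (add /cre 33): {"cre":33,"ka":97,"kx":57,"n":65,"tl":49,"u":69}
After op 7 (add /x 69): {"cre":33,"ka":97,"kx":57,"n":65,"tl":49,"u":69,"x":69}
After op 8 (replace /tl 95): {"cre":33,"ka":97,"kx":57,"n":65,"tl":95,"u":69,"x":69}
Value at /kx: 57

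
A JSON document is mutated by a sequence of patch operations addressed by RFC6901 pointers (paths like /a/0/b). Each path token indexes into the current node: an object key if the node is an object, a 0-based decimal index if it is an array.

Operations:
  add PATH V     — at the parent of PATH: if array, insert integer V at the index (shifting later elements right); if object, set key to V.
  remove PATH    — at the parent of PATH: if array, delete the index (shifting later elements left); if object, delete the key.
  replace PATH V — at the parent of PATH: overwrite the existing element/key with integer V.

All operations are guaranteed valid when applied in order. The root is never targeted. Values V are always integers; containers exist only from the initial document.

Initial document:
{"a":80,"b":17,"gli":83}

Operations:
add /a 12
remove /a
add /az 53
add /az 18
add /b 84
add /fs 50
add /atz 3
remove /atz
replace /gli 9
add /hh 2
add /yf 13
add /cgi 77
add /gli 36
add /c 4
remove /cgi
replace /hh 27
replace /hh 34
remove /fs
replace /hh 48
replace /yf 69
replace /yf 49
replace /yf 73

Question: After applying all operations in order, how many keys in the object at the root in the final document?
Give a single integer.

Answer: 6

Derivation:
After op 1 (add /a 12): {"a":12,"b":17,"gli":83}
After op 2 (remove /a): {"b":17,"gli":83}
After op 3 (add /az 53): {"az":53,"b":17,"gli":83}
After op 4 (add /az 18): {"az":18,"b":17,"gli":83}
After op 5 (add /b 84): {"az":18,"b":84,"gli":83}
After op 6 (add /fs 50): {"az":18,"b":84,"fs":50,"gli":83}
After op 7 (add /atz 3): {"atz":3,"az":18,"b":84,"fs":50,"gli":83}
After op 8 (remove /atz): {"az":18,"b":84,"fs":50,"gli":83}
After op 9 (replace /gli 9): {"az":18,"b":84,"fs":50,"gli":9}
After op 10 (add /hh 2): {"az":18,"b":84,"fs":50,"gli":9,"hh":2}
After op 11 (add /yf 13): {"az":18,"b":84,"fs":50,"gli":9,"hh":2,"yf":13}
After op 12 (add /cgi 77): {"az":18,"b":84,"cgi":77,"fs":50,"gli":9,"hh":2,"yf":13}
After op 13 (add /gli 36): {"az":18,"b":84,"cgi":77,"fs":50,"gli":36,"hh":2,"yf":13}
After op 14 (add /c 4): {"az":18,"b":84,"c":4,"cgi":77,"fs":50,"gli":36,"hh":2,"yf":13}
After op 15 (remove /cgi): {"az":18,"b":84,"c":4,"fs":50,"gli":36,"hh":2,"yf":13}
After op 16 (replace /hh 27): {"az":18,"b":84,"c":4,"fs":50,"gli":36,"hh":27,"yf":13}
After op 17 (replace /hh 34): {"az":18,"b":84,"c":4,"fs":50,"gli":36,"hh":34,"yf":13}
After op 18 (remove /fs): {"az":18,"b":84,"c":4,"gli":36,"hh":34,"yf":13}
After op 19 (replace /hh 48): {"az":18,"b":84,"c":4,"gli":36,"hh":48,"yf":13}
After op 20 (replace /yf 69): {"az":18,"b":84,"c":4,"gli":36,"hh":48,"yf":69}
After op 21 (replace /yf 49): {"az":18,"b":84,"c":4,"gli":36,"hh":48,"yf":49}
After op 22 (replace /yf 73): {"az":18,"b":84,"c":4,"gli":36,"hh":48,"yf":73}
Size at the root: 6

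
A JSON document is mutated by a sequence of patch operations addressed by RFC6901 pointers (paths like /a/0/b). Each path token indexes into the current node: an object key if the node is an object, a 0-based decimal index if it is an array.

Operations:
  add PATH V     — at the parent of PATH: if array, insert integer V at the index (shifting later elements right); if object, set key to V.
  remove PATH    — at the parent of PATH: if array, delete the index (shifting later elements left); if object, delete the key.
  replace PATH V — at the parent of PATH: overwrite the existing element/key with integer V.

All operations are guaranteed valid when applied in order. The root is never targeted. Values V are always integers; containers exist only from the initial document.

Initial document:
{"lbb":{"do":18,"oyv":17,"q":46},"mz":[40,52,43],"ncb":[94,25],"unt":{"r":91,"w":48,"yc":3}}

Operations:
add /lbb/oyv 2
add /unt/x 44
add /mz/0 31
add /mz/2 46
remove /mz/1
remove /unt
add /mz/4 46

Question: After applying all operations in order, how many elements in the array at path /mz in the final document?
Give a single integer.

Answer: 5

Derivation:
After op 1 (add /lbb/oyv 2): {"lbb":{"do":18,"oyv":2,"q":46},"mz":[40,52,43],"ncb":[94,25],"unt":{"r":91,"w":48,"yc":3}}
After op 2 (add /unt/x 44): {"lbb":{"do":18,"oyv":2,"q":46},"mz":[40,52,43],"ncb":[94,25],"unt":{"r":91,"w":48,"x":44,"yc":3}}
After op 3 (add /mz/0 31): {"lbb":{"do":18,"oyv":2,"q":46},"mz":[31,40,52,43],"ncb":[94,25],"unt":{"r":91,"w":48,"x":44,"yc":3}}
After op 4 (add /mz/2 46): {"lbb":{"do":18,"oyv":2,"q":46},"mz":[31,40,46,52,43],"ncb":[94,25],"unt":{"r":91,"w":48,"x":44,"yc":3}}
After op 5 (remove /mz/1): {"lbb":{"do":18,"oyv":2,"q":46},"mz":[31,46,52,43],"ncb":[94,25],"unt":{"r":91,"w":48,"x":44,"yc":3}}
After op 6 (remove /unt): {"lbb":{"do":18,"oyv":2,"q":46},"mz":[31,46,52,43],"ncb":[94,25]}
After op 7 (add /mz/4 46): {"lbb":{"do":18,"oyv":2,"q":46},"mz":[31,46,52,43,46],"ncb":[94,25]}
Size at path /mz: 5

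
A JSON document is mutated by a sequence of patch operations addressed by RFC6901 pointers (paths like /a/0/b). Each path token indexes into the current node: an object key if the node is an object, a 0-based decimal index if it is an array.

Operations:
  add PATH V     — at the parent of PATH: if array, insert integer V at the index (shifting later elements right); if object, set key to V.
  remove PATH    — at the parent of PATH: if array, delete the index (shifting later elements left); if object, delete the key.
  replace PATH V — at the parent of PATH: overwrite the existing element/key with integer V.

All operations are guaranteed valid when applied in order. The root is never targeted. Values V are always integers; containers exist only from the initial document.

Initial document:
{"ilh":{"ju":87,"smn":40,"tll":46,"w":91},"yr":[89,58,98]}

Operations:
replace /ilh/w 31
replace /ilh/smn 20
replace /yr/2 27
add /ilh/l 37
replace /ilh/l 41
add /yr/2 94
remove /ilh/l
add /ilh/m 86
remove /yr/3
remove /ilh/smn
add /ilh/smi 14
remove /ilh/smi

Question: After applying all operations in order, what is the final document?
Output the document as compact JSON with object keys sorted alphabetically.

After op 1 (replace /ilh/w 31): {"ilh":{"ju":87,"smn":40,"tll":46,"w":31},"yr":[89,58,98]}
After op 2 (replace /ilh/smn 20): {"ilh":{"ju":87,"smn":20,"tll":46,"w":31},"yr":[89,58,98]}
After op 3 (replace /yr/2 27): {"ilh":{"ju":87,"smn":20,"tll":46,"w":31},"yr":[89,58,27]}
After op 4 (add /ilh/l 37): {"ilh":{"ju":87,"l":37,"smn":20,"tll":46,"w":31},"yr":[89,58,27]}
After op 5 (replace /ilh/l 41): {"ilh":{"ju":87,"l":41,"smn":20,"tll":46,"w":31},"yr":[89,58,27]}
After op 6 (add /yr/2 94): {"ilh":{"ju":87,"l":41,"smn":20,"tll":46,"w":31},"yr":[89,58,94,27]}
After op 7 (remove /ilh/l): {"ilh":{"ju":87,"smn":20,"tll":46,"w":31},"yr":[89,58,94,27]}
After op 8 (add /ilh/m 86): {"ilh":{"ju":87,"m":86,"smn":20,"tll":46,"w":31},"yr":[89,58,94,27]}
After op 9 (remove /yr/3): {"ilh":{"ju":87,"m":86,"smn":20,"tll":46,"w":31},"yr":[89,58,94]}
After op 10 (remove /ilh/smn): {"ilh":{"ju":87,"m":86,"tll":46,"w":31},"yr":[89,58,94]}
After op 11 (add /ilh/smi 14): {"ilh":{"ju":87,"m":86,"smi":14,"tll":46,"w":31},"yr":[89,58,94]}
After op 12 (remove /ilh/smi): {"ilh":{"ju":87,"m":86,"tll":46,"w":31},"yr":[89,58,94]}

Answer: {"ilh":{"ju":87,"m":86,"tll":46,"w":31},"yr":[89,58,94]}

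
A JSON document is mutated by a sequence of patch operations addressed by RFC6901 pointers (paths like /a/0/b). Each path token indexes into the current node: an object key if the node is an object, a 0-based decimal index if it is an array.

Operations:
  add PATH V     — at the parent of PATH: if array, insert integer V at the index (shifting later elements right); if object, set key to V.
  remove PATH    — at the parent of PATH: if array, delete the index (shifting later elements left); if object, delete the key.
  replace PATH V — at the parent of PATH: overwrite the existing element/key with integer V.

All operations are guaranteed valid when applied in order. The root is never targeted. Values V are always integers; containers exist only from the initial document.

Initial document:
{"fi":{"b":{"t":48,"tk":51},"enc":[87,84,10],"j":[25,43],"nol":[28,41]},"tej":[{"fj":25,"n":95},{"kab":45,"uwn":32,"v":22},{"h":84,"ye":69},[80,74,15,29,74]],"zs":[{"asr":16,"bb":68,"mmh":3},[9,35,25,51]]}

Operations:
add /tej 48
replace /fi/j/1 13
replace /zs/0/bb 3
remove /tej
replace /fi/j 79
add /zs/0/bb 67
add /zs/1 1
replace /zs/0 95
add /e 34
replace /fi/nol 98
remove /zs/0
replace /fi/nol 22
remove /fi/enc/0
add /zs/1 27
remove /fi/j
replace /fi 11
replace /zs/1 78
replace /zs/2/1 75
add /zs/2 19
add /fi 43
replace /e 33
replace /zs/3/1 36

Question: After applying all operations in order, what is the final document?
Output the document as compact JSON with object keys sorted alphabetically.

Answer: {"e":33,"fi":43,"zs":[1,78,19,[9,36,25,51]]}

Derivation:
After op 1 (add /tej 48): {"fi":{"b":{"t":48,"tk":51},"enc":[87,84,10],"j":[25,43],"nol":[28,41]},"tej":48,"zs":[{"asr":16,"bb":68,"mmh":3},[9,35,25,51]]}
After op 2 (replace /fi/j/1 13): {"fi":{"b":{"t":48,"tk":51},"enc":[87,84,10],"j":[25,13],"nol":[28,41]},"tej":48,"zs":[{"asr":16,"bb":68,"mmh":3},[9,35,25,51]]}
After op 3 (replace /zs/0/bb 3): {"fi":{"b":{"t":48,"tk":51},"enc":[87,84,10],"j":[25,13],"nol":[28,41]},"tej":48,"zs":[{"asr":16,"bb":3,"mmh":3},[9,35,25,51]]}
After op 4 (remove /tej): {"fi":{"b":{"t":48,"tk":51},"enc":[87,84,10],"j":[25,13],"nol":[28,41]},"zs":[{"asr":16,"bb":3,"mmh":3},[9,35,25,51]]}
After op 5 (replace /fi/j 79): {"fi":{"b":{"t":48,"tk":51},"enc":[87,84,10],"j":79,"nol":[28,41]},"zs":[{"asr":16,"bb":3,"mmh":3},[9,35,25,51]]}
After op 6 (add /zs/0/bb 67): {"fi":{"b":{"t":48,"tk":51},"enc":[87,84,10],"j":79,"nol":[28,41]},"zs":[{"asr":16,"bb":67,"mmh":3},[9,35,25,51]]}
After op 7 (add /zs/1 1): {"fi":{"b":{"t":48,"tk":51},"enc":[87,84,10],"j":79,"nol":[28,41]},"zs":[{"asr":16,"bb":67,"mmh":3},1,[9,35,25,51]]}
After op 8 (replace /zs/0 95): {"fi":{"b":{"t":48,"tk":51},"enc":[87,84,10],"j":79,"nol":[28,41]},"zs":[95,1,[9,35,25,51]]}
After op 9 (add /e 34): {"e":34,"fi":{"b":{"t":48,"tk":51},"enc":[87,84,10],"j":79,"nol":[28,41]},"zs":[95,1,[9,35,25,51]]}
After op 10 (replace /fi/nol 98): {"e":34,"fi":{"b":{"t":48,"tk":51},"enc":[87,84,10],"j":79,"nol":98},"zs":[95,1,[9,35,25,51]]}
After op 11 (remove /zs/0): {"e":34,"fi":{"b":{"t":48,"tk":51},"enc":[87,84,10],"j":79,"nol":98},"zs":[1,[9,35,25,51]]}
After op 12 (replace /fi/nol 22): {"e":34,"fi":{"b":{"t":48,"tk":51},"enc":[87,84,10],"j":79,"nol":22},"zs":[1,[9,35,25,51]]}
After op 13 (remove /fi/enc/0): {"e":34,"fi":{"b":{"t":48,"tk":51},"enc":[84,10],"j":79,"nol":22},"zs":[1,[9,35,25,51]]}
After op 14 (add /zs/1 27): {"e":34,"fi":{"b":{"t":48,"tk":51},"enc":[84,10],"j":79,"nol":22},"zs":[1,27,[9,35,25,51]]}
After op 15 (remove /fi/j): {"e":34,"fi":{"b":{"t":48,"tk":51},"enc":[84,10],"nol":22},"zs":[1,27,[9,35,25,51]]}
After op 16 (replace /fi 11): {"e":34,"fi":11,"zs":[1,27,[9,35,25,51]]}
After op 17 (replace /zs/1 78): {"e":34,"fi":11,"zs":[1,78,[9,35,25,51]]}
After op 18 (replace /zs/2/1 75): {"e":34,"fi":11,"zs":[1,78,[9,75,25,51]]}
After op 19 (add /zs/2 19): {"e":34,"fi":11,"zs":[1,78,19,[9,75,25,51]]}
After op 20 (add /fi 43): {"e":34,"fi":43,"zs":[1,78,19,[9,75,25,51]]}
After op 21 (replace /e 33): {"e":33,"fi":43,"zs":[1,78,19,[9,75,25,51]]}
After op 22 (replace /zs/3/1 36): {"e":33,"fi":43,"zs":[1,78,19,[9,36,25,51]]}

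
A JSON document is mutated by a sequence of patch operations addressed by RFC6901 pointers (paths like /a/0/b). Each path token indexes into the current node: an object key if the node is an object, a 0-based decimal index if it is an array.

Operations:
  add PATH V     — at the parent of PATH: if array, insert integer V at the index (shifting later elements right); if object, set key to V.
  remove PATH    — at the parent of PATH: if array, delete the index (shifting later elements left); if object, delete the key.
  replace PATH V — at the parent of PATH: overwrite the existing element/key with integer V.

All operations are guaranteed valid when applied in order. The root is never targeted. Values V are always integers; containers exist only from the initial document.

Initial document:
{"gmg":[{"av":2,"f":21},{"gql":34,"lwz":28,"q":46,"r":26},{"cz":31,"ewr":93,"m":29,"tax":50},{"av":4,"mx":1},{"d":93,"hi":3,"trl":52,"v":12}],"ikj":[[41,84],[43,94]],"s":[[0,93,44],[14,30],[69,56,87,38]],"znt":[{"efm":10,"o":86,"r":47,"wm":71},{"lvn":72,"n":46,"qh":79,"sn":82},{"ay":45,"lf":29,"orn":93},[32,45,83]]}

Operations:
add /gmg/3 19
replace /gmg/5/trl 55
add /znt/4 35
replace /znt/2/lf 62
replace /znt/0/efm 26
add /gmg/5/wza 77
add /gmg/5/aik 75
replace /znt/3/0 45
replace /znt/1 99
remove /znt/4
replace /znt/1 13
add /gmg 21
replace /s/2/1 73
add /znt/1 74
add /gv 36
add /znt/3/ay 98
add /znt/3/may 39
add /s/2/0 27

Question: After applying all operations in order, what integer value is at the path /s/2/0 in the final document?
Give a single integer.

After op 1 (add /gmg/3 19): {"gmg":[{"av":2,"f":21},{"gql":34,"lwz":28,"q":46,"r":26},{"cz":31,"ewr":93,"m":29,"tax":50},19,{"av":4,"mx":1},{"d":93,"hi":3,"trl":52,"v":12}],"ikj":[[41,84],[43,94]],"s":[[0,93,44],[14,30],[69,56,87,38]],"znt":[{"efm":10,"o":86,"r":47,"wm":71},{"lvn":72,"n":46,"qh":79,"sn":82},{"ay":45,"lf":29,"orn":93},[32,45,83]]}
After op 2 (replace /gmg/5/trl 55): {"gmg":[{"av":2,"f":21},{"gql":34,"lwz":28,"q":46,"r":26},{"cz":31,"ewr":93,"m":29,"tax":50},19,{"av":4,"mx":1},{"d":93,"hi":3,"trl":55,"v":12}],"ikj":[[41,84],[43,94]],"s":[[0,93,44],[14,30],[69,56,87,38]],"znt":[{"efm":10,"o":86,"r":47,"wm":71},{"lvn":72,"n":46,"qh":79,"sn":82},{"ay":45,"lf":29,"orn":93},[32,45,83]]}
After op 3 (add /znt/4 35): {"gmg":[{"av":2,"f":21},{"gql":34,"lwz":28,"q":46,"r":26},{"cz":31,"ewr":93,"m":29,"tax":50},19,{"av":4,"mx":1},{"d":93,"hi":3,"trl":55,"v":12}],"ikj":[[41,84],[43,94]],"s":[[0,93,44],[14,30],[69,56,87,38]],"znt":[{"efm":10,"o":86,"r":47,"wm":71},{"lvn":72,"n":46,"qh":79,"sn":82},{"ay":45,"lf":29,"orn":93},[32,45,83],35]}
After op 4 (replace /znt/2/lf 62): {"gmg":[{"av":2,"f":21},{"gql":34,"lwz":28,"q":46,"r":26},{"cz":31,"ewr":93,"m":29,"tax":50},19,{"av":4,"mx":1},{"d":93,"hi":3,"trl":55,"v":12}],"ikj":[[41,84],[43,94]],"s":[[0,93,44],[14,30],[69,56,87,38]],"znt":[{"efm":10,"o":86,"r":47,"wm":71},{"lvn":72,"n":46,"qh":79,"sn":82},{"ay":45,"lf":62,"orn":93},[32,45,83],35]}
After op 5 (replace /znt/0/efm 26): {"gmg":[{"av":2,"f":21},{"gql":34,"lwz":28,"q":46,"r":26},{"cz":31,"ewr":93,"m":29,"tax":50},19,{"av":4,"mx":1},{"d":93,"hi":3,"trl":55,"v":12}],"ikj":[[41,84],[43,94]],"s":[[0,93,44],[14,30],[69,56,87,38]],"znt":[{"efm":26,"o":86,"r":47,"wm":71},{"lvn":72,"n":46,"qh":79,"sn":82},{"ay":45,"lf":62,"orn":93},[32,45,83],35]}
After op 6 (add /gmg/5/wza 77): {"gmg":[{"av":2,"f":21},{"gql":34,"lwz":28,"q":46,"r":26},{"cz":31,"ewr":93,"m":29,"tax":50},19,{"av":4,"mx":1},{"d":93,"hi":3,"trl":55,"v":12,"wza":77}],"ikj":[[41,84],[43,94]],"s":[[0,93,44],[14,30],[69,56,87,38]],"znt":[{"efm":26,"o":86,"r":47,"wm":71},{"lvn":72,"n":46,"qh":79,"sn":82},{"ay":45,"lf":62,"orn":93},[32,45,83],35]}
After op 7 (add /gmg/5/aik 75): {"gmg":[{"av":2,"f":21},{"gql":34,"lwz":28,"q":46,"r":26},{"cz":31,"ewr":93,"m":29,"tax":50},19,{"av":4,"mx":1},{"aik":75,"d":93,"hi":3,"trl":55,"v":12,"wza":77}],"ikj":[[41,84],[43,94]],"s":[[0,93,44],[14,30],[69,56,87,38]],"znt":[{"efm":26,"o":86,"r":47,"wm":71},{"lvn":72,"n":46,"qh":79,"sn":82},{"ay":45,"lf":62,"orn":93},[32,45,83],35]}
After op 8 (replace /znt/3/0 45): {"gmg":[{"av":2,"f":21},{"gql":34,"lwz":28,"q":46,"r":26},{"cz":31,"ewr":93,"m":29,"tax":50},19,{"av":4,"mx":1},{"aik":75,"d":93,"hi":3,"trl":55,"v":12,"wza":77}],"ikj":[[41,84],[43,94]],"s":[[0,93,44],[14,30],[69,56,87,38]],"znt":[{"efm":26,"o":86,"r":47,"wm":71},{"lvn":72,"n":46,"qh":79,"sn":82},{"ay":45,"lf":62,"orn":93},[45,45,83],35]}
After op 9 (replace /znt/1 99): {"gmg":[{"av":2,"f":21},{"gql":34,"lwz":28,"q":46,"r":26},{"cz":31,"ewr":93,"m":29,"tax":50},19,{"av":4,"mx":1},{"aik":75,"d":93,"hi":3,"trl":55,"v":12,"wza":77}],"ikj":[[41,84],[43,94]],"s":[[0,93,44],[14,30],[69,56,87,38]],"znt":[{"efm":26,"o":86,"r":47,"wm":71},99,{"ay":45,"lf":62,"orn":93},[45,45,83],35]}
After op 10 (remove /znt/4): {"gmg":[{"av":2,"f":21},{"gql":34,"lwz":28,"q":46,"r":26},{"cz":31,"ewr":93,"m":29,"tax":50},19,{"av":4,"mx":1},{"aik":75,"d":93,"hi":3,"trl":55,"v":12,"wza":77}],"ikj":[[41,84],[43,94]],"s":[[0,93,44],[14,30],[69,56,87,38]],"znt":[{"efm":26,"o":86,"r":47,"wm":71},99,{"ay":45,"lf":62,"orn":93},[45,45,83]]}
After op 11 (replace /znt/1 13): {"gmg":[{"av":2,"f":21},{"gql":34,"lwz":28,"q":46,"r":26},{"cz":31,"ewr":93,"m":29,"tax":50},19,{"av":4,"mx":1},{"aik":75,"d":93,"hi":3,"trl":55,"v":12,"wza":77}],"ikj":[[41,84],[43,94]],"s":[[0,93,44],[14,30],[69,56,87,38]],"znt":[{"efm":26,"o":86,"r":47,"wm":71},13,{"ay":45,"lf":62,"orn":93},[45,45,83]]}
After op 12 (add /gmg 21): {"gmg":21,"ikj":[[41,84],[43,94]],"s":[[0,93,44],[14,30],[69,56,87,38]],"znt":[{"efm":26,"o":86,"r":47,"wm":71},13,{"ay":45,"lf":62,"orn":93},[45,45,83]]}
After op 13 (replace /s/2/1 73): {"gmg":21,"ikj":[[41,84],[43,94]],"s":[[0,93,44],[14,30],[69,73,87,38]],"znt":[{"efm":26,"o":86,"r":47,"wm":71},13,{"ay":45,"lf":62,"orn":93},[45,45,83]]}
After op 14 (add /znt/1 74): {"gmg":21,"ikj":[[41,84],[43,94]],"s":[[0,93,44],[14,30],[69,73,87,38]],"znt":[{"efm":26,"o":86,"r":47,"wm":71},74,13,{"ay":45,"lf":62,"orn":93},[45,45,83]]}
After op 15 (add /gv 36): {"gmg":21,"gv":36,"ikj":[[41,84],[43,94]],"s":[[0,93,44],[14,30],[69,73,87,38]],"znt":[{"efm":26,"o":86,"r":47,"wm":71},74,13,{"ay":45,"lf":62,"orn":93},[45,45,83]]}
After op 16 (add /znt/3/ay 98): {"gmg":21,"gv":36,"ikj":[[41,84],[43,94]],"s":[[0,93,44],[14,30],[69,73,87,38]],"znt":[{"efm":26,"o":86,"r":47,"wm":71},74,13,{"ay":98,"lf":62,"orn":93},[45,45,83]]}
After op 17 (add /znt/3/may 39): {"gmg":21,"gv":36,"ikj":[[41,84],[43,94]],"s":[[0,93,44],[14,30],[69,73,87,38]],"znt":[{"efm":26,"o":86,"r":47,"wm":71},74,13,{"ay":98,"lf":62,"may":39,"orn":93},[45,45,83]]}
After op 18 (add /s/2/0 27): {"gmg":21,"gv":36,"ikj":[[41,84],[43,94]],"s":[[0,93,44],[14,30],[27,69,73,87,38]],"znt":[{"efm":26,"o":86,"r":47,"wm":71},74,13,{"ay":98,"lf":62,"may":39,"orn":93},[45,45,83]]}
Value at /s/2/0: 27

Answer: 27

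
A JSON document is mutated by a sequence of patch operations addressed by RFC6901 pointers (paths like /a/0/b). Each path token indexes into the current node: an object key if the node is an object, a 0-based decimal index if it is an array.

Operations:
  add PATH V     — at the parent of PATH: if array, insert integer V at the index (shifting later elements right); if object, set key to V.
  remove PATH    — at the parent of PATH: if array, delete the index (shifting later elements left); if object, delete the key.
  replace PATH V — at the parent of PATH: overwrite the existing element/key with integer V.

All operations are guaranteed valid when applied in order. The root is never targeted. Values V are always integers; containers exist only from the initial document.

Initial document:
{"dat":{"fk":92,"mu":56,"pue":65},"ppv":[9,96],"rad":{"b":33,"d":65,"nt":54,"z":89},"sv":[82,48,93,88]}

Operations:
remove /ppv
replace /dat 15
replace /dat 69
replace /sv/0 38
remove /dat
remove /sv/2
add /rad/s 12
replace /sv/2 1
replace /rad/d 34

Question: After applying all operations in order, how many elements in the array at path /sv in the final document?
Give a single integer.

Answer: 3

Derivation:
After op 1 (remove /ppv): {"dat":{"fk":92,"mu":56,"pue":65},"rad":{"b":33,"d":65,"nt":54,"z":89},"sv":[82,48,93,88]}
After op 2 (replace /dat 15): {"dat":15,"rad":{"b":33,"d":65,"nt":54,"z":89},"sv":[82,48,93,88]}
After op 3 (replace /dat 69): {"dat":69,"rad":{"b":33,"d":65,"nt":54,"z":89},"sv":[82,48,93,88]}
After op 4 (replace /sv/0 38): {"dat":69,"rad":{"b":33,"d":65,"nt":54,"z":89},"sv":[38,48,93,88]}
After op 5 (remove /dat): {"rad":{"b":33,"d":65,"nt":54,"z":89},"sv":[38,48,93,88]}
After op 6 (remove /sv/2): {"rad":{"b":33,"d":65,"nt":54,"z":89},"sv":[38,48,88]}
After op 7 (add /rad/s 12): {"rad":{"b":33,"d":65,"nt":54,"s":12,"z":89},"sv":[38,48,88]}
After op 8 (replace /sv/2 1): {"rad":{"b":33,"d":65,"nt":54,"s":12,"z":89},"sv":[38,48,1]}
After op 9 (replace /rad/d 34): {"rad":{"b":33,"d":34,"nt":54,"s":12,"z":89},"sv":[38,48,1]}
Size at path /sv: 3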